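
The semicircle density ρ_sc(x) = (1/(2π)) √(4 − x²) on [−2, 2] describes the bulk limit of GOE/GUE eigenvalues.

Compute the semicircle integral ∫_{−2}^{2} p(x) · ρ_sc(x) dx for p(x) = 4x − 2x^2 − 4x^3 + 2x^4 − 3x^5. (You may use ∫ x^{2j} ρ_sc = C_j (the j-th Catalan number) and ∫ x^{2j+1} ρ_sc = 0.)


Write p(x) = Σ a_i x^i, split into monomials and integrate each against ρ_sc separately.
Using ∫ x^{2j} ρ_sc = C_j = (1/(j+1)) C(2j, j) (Catalan numbers) and ∫ x^{2j+1} ρ_sc = 0 (odd monomials vanish by symmetry):
  i = 1 (odd): ∫ x^1 ρ_sc = 0 (vanishes)
  i = 2 (even): a_2 · C_{1} = -2 · 1 = -2
  i = 3 (odd): ∫ x^3 ρ_sc = 0 (vanishes)
  i = 4 (even): a_4 · C_{2} = 2 · 2 = 4
  i = 5 (odd): ∫ x^5 ρ_sc = 0 (vanishes)

Summing the contributions: ∫_{−2}^{2} p(x) ρ_sc(x) dx = (-2) + 4 = 2.


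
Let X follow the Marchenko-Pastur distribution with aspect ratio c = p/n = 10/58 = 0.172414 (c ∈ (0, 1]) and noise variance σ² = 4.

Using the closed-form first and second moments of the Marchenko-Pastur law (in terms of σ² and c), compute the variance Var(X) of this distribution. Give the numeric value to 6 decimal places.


Recall the MP moments m_1 = E[X] = σ² and m_2 = E[X²] = σ⁴ (1 + c).
m_1 = E[X] = σ² = 4, so m_1² = 16.
m_2 = E[X²] = σ⁴ (1 + c) = 16 · (1 + 0.172414) = 16 · 1.172414 = 18.758621.
(Note m_2 − m_1² simplifies to c · σ⁴ = 0.172414 · 16.)

Var(X) = m_2 − m_1² = 18.758621 − 16 = 2.758621.


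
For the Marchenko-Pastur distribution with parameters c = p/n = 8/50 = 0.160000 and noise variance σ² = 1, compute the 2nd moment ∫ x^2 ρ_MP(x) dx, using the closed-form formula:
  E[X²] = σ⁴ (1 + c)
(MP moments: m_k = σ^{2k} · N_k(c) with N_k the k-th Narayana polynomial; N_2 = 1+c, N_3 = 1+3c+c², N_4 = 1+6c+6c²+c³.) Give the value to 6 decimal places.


E[X²] = σ⁴ (1 + c) (second MP moment). With σ² = 1 (so σ⁴ = 1) and c = 8/50 = 0.160000: E[X²] = 1 · (1 + 0.160000) = 1 · 1.160000.

So E[X^2] = 1.160000.


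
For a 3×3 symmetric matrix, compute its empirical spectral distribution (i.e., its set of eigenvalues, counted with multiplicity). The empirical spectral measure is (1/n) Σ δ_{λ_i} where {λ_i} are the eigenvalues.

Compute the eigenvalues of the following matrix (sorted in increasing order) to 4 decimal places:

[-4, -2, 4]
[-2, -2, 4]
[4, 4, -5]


Since M is real symmetric, all three eigenvalues are real; they are the roots of det(λI − M) = λ³ − (tr M) λ² + s λ − det M, where s is the sum of the principal 2×2 minors.
tr M = -4 + (-2) + (-5) = -11.
s = ((-4)·(-2) − (-2)²) + ((-4)·(-5) − 4²) + ((-2)·(-5) − 4²) = 4 + 4 + (-6) = 2.
det M (expand along row 1) = (-4)·(-6) − (-2)·(-6) + 4·0 = 12.
Characteristic polynomial: λ³ + 11λ² + 2λ − 12 = 0.
Substitute λ = y + (tr M)/3 = y − 3.666667 to remove the quadratic term: y³ + p·y + q = 0 with p = s − (tr M)²/3 = -38.333333 and q = −2(tr M)³/27 + (tr M)·s/3 − det M = 79.259259.
Three real roots ⇒ use the trigonometric (Viète) form: r = 2√(−p/3) = 7.149204, φ = arccos(3q/(p·r)) = arccos(-0.867635) = 2.621222 rad.
y_k = r·cos(φ/3 − 2πk/3) for k = 0, 1, 2 gives y = 4.589524, 2.452399, -7.041923.
λ_k = y_k − 3.666667 gives λ = 0.9229, -1.2143, -10.7086 (check: the sum is -11.0000 = tr M).

Eigenvalues sorted in increasing order: [-10.7086, -1.2143, 0.9229].


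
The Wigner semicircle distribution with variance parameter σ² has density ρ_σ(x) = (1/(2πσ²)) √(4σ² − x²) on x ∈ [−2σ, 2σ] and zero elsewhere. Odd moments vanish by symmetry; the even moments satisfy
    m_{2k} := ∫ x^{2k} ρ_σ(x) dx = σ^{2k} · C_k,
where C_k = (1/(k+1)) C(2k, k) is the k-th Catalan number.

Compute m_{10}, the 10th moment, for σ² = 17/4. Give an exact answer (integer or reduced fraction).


By the scaled semicircle moment identity, m_{2k} = σ^{2k} · C_k with k = 5.
C_5 = (1/(k+1)) · C(2k, k) = (1/6) · C(10, 5) = (1/6) · 252 = 42.
σ^{2k} = (σ²)^k = (17/4)^5 = 1419857/1024.

Therefore m_{10} = σ^{10} · C_5 = (1419857/1024) · 42 = 29816997/512.


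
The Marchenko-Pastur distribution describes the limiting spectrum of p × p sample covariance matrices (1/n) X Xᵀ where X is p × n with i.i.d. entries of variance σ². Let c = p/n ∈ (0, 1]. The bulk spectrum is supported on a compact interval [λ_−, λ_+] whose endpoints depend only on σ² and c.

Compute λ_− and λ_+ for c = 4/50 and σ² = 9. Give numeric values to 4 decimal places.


c = 4/50 = 0.080000; √c = 0.282843.
λ_− = σ² (1 − √c)² = 9 · (1 − 0.282843)² = 9 · (0.717157)² = 4.628831.
λ_+ = σ² (1 + √c)² = 9 · (1 + 0.282843)² = 9 · (1.282843)² = 14.811169.

Rounded to 4 decimal places: λ_− ≈ 4.6288, λ_+ ≈ 14.8112.


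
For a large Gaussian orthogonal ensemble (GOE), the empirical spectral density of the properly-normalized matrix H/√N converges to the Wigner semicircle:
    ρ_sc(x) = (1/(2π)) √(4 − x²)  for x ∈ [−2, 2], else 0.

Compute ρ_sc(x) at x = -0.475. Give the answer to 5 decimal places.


ρ_sc(x) = (1/(2π)) √(4 − x²). With x = -0.475:
  4 − x² = 4 − (-0.475)² = 4 − 0.225625 = 3.774375.
  √(4 − x²) = 1.942775.
  1/(2π) = 0.159155.
  ρ_sc(-0.475) = 0.159155 · 1.942775 = 0.309202.

Rounded to 5 decimal places: ρ_sc(-0.475) ≈ 0.30920.


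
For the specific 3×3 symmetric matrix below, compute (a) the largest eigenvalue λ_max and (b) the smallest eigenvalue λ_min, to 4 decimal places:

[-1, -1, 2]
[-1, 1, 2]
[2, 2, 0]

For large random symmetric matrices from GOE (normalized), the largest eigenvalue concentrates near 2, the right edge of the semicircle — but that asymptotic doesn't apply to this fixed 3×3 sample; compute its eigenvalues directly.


Since M is real symmetric, all three eigenvalues are real; they are the roots of det(λI − M) = λ³ − (tr M) λ² + s λ − det M, where s is the sum of the principal 2×2 minors.
tr M = -1 + 1 + 0 = 0.
s = ((-1)·1 − (-1)²) + ((-1)·0 − 2²) + (1·0 − 2²) = -2 + (-4) + (-4) = -10.
det M (expand along row 1) = (-1)·(-4) − (-1)·(-4) + 2·(-4) = -8.
Characteristic polynomial: λ³ − 10λ + 8 = 0.
Substitute λ = y + (tr M)/3 = y + 0.000000 to remove the quadratic term: y³ + p·y + q = 0 with p = s − (tr M)²/3 = -10.000000 and q = −2(tr M)³/27 + (tr M)·s/3 − det M = 8.000000.
Three real roots ⇒ use the trigonometric (Viète) form: r = 2√(−p/3) = 3.651484, φ = arccos(3q/(p·r)) = arccos(-0.657267) = 2.287983 rad.
y_k = r·cos(φ/3 − 2πk/3) for k = 0, 1, 2 gives y = 2.640023, 0.864641, -3.504664.
λ_k = y_k + 0.000000 gives λ = 2.6400, 0.8646, -3.5047 (check: the sum is 0.0000 = tr M).

Hence λ_max = 2.6400 and λ_min = -3.5047.


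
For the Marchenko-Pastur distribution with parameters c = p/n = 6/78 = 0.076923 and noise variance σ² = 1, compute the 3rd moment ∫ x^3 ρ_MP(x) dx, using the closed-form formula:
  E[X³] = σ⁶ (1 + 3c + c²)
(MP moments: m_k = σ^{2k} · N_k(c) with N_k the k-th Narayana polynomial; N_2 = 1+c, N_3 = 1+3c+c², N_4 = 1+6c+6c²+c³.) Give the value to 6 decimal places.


E[X³] = σ⁶ (1 + 3c + c²) (third MP moment). With σ² = 1 (so σ⁶ = 1) and c = 6/78 = 0.076923: E[X³] = 1 · (1 + 3·0.076923 + (0.076923)²) = 1 · 1.236686.

So E[X^3] = 1.236686.


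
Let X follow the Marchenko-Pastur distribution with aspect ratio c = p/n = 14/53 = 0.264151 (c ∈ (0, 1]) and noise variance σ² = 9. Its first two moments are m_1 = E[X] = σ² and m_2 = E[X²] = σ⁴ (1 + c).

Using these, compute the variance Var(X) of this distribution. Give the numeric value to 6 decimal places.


m_1 = E[X] = σ² = 9, so m_1² = 81.
m_2 = E[X²] = σ⁴ (1 + c) = 81 · (1 + 0.264151) = 81 · 1.264151 = 102.396226.
(Note m_2 − m_1² simplifies to c · σ⁴ = 0.264151 · 81.)

Var(X) = m_2 − m_1² = 102.396226 − 81 = 21.396226.


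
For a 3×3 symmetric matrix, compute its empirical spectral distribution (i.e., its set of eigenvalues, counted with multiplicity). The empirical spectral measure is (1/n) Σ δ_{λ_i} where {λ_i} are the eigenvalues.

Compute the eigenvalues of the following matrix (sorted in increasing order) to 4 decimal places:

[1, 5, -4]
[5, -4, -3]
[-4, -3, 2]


Since M is real symmetric, all three eigenvalues are real; they are the roots of det(λI − M) = λ³ − (tr M) λ² + s λ − det M, where s is the sum of the principal 2×2 minors.
tr M = 1 + (-4) + 2 = -1.
s = (1·(-4) − 5²) + (1·2 − (-4)²) + ((-4)·2 − (-3)²) = -29 + (-14) + (-17) = -60.
det M (expand along row 1) = 1·(-17) − 5·(-2) + (-4)·(-31) = 117.
Characteristic polynomial: λ³ + λ² − 60λ − 117 = 0.
Substitute λ = y + (tr M)/3 = y − 0.333333 to remove the quadratic term: y³ + p·y + q = 0 with p = s − (tr M)²/3 = -60.333333 and q = −2(tr M)³/27 + (tr M)·s/3 − det M = -96.925926.
Three real roots ⇒ use the trigonometric (Viète) form: r = 2√(−p/3) = 8.969083, φ = arccos(3q/(p·r)) = arccos(0.537348) = 1.003507 rad.
y_k = r·cos(φ/3 − 2πk/3) for k = 0, 1, 2 gives y = 8.471961, -1.685933, -6.786028.
λ_k = y_k − 0.333333 gives λ = 8.1386, -2.0193, -7.1194 (check: the sum is -1.0000 = tr M).

Eigenvalues sorted in increasing order: [-7.1194, -2.0193, 8.1386].


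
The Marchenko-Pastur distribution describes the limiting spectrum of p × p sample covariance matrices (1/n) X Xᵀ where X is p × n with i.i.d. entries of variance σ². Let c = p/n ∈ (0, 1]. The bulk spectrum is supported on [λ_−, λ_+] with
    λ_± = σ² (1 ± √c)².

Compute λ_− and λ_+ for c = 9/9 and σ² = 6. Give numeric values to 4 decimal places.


c = 9/9 = 1.000000; √c = 1.000000.
λ_− = σ² (1 − √c)² = 6 · (1 − 1.000000)² = 6 · (0.000000)² = 0.000000.
λ_+ = σ² (1 + √c)² = 6 · (1 + 1.000000)² = 6 · (2.000000)² = 24.000000.

Rounded to 4 decimal places: λ_− ≈ 0.0000, λ_+ ≈ 24.0000.


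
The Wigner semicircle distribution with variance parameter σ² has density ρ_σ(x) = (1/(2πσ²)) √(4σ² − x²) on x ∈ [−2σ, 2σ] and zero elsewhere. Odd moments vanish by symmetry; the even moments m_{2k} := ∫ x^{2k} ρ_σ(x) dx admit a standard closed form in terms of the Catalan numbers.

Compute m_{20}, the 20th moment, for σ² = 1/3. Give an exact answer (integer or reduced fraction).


By the scaled semicircle moment identity, m_{2k} = σ^{2k} · C_k with k = 10.
C_10 = (1/(k+1)) · C(2k, k) = (1/11) · C(20, 10) = (1/11) · 184756 = 16796.
σ^{2k} = (σ²)^k = (1/3)^10 = 1/59049.

Therefore m_{20} = σ^{20} · C_10 = (1/59049) · 16796 = 16796/59049.


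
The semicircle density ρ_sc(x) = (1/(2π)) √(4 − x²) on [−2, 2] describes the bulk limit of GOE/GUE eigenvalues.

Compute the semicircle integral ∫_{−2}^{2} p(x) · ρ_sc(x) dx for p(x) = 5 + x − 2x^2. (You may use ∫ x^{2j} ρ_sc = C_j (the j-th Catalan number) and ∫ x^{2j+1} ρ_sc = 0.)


Write p(x) = Σ a_i x^i, split into monomials and integrate each against ρ_sc separately.
Using ∫ x^{2j} ρ_sc = C_j = (1/(j+1)) C(2j, j) (Catalan numbers) and ∫ x^{2j+1} ρ_sc = 0 (odd monomials vanish by symmetry):
  i = 0 (even): a_0 · C_{0} = 5 · 1 = 5
  i = 1 (odd): ∫ x^1 ρ_sc = 0 (vanishes)
  i = 2 (even): a_2 · C_{1} = -2 · 1 = -2

Summing the contributions: ∫_{−2}^{2} p(x) ρ_sc(x) dx = 5 + (-2) = 3.


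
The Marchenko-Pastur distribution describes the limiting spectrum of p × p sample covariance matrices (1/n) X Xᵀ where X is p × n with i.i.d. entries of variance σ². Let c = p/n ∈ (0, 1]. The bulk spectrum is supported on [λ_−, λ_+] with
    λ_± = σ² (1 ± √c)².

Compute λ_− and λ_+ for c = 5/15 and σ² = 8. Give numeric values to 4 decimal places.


c = 5/15 = 0.333333; √c = 0.577350.
λ_− = σ² (1 − √c)² = 8 · (1 − 0.577350)² = 8 · (0.422650)² = 1.429062.
λ_+ = σ² (1 + √c)² = 8 · (1 + 0.577350)² = 8 · (1.577350)² = 19.904271.

Rounded to 4 decimal places: λ_− ≈ 1.4291, λ_+ ≈ 19.9043.


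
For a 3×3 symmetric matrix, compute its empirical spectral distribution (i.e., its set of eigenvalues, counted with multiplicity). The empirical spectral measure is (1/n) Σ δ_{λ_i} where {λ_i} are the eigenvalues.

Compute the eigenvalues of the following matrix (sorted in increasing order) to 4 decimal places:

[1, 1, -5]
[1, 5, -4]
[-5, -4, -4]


Since M is real symmetric, all three eigenvalues are real; they are the roots of det(λI − M) = λ³ − (tr M) λ² + s λ − det M, where s is the sum of the principal 2×2 minors.
tr M = 1 + 5 + (-4) = 2.
s = (1·5 − 1²) + (1·(-4) − (-5)²) + (5·(-4) − (-4)²) = 4 + (-29) + (-36) = -61.
det M (expand along row 1) = 1·(-36) − 1·(-24) + (-5)·21 = -117.
Characteristic polynomial: λ³ − 2λ² − 61λ + 117 = 0.
Substitute λ = y + (tr M)/3 = y + 0.666667 to remove the quadratic term: y³ + p·y + q = 0 with p = s − (tr M)²/3 = -62.333333 and q = −2(tr M)³/27 + (tr M)·s/3 − det M = 75.740741.
Three real roots ⇒ use the trigonometric (Viète) form: r = 2√(−p/3) = 9.116530, φ = arccos(3q/(p·r)) = arccos(-0.399854) = 1.982153 rad.
y_k = r·cos(φ/3 − 2πk/3) for k = 0, 1, 2 gives y = 7.197974, 1.246136, -8.444110.
λ_k = y_k + 0.666667 gives λ = 7.8646, 1.9128, -7.7774 (check: the sum is 2.0000 = tr M).

Eigenvalues sorted in increasing order: [-7.7774, 1.9128, 7.8646].


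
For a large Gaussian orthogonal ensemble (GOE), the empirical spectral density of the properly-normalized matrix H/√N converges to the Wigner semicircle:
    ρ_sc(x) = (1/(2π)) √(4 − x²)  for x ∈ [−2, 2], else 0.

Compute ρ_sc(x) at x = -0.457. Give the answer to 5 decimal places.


ρ_sc(x) = (1/(2π)) √(4 − x²). With x = -0.457:
  4 − x² = 4 − (-0.457)² = 4 − 0.208849 = 3.791151.
  √(4 − x²) = 1.947088.
  1/(2π) = 0.159155.
  ρ_sc(-0.457) = 0.159155 · 1.947088 = 0.309889.

Rounded to 5 decimal places: ρ_sc(-0.457) ≈ 0.30989.


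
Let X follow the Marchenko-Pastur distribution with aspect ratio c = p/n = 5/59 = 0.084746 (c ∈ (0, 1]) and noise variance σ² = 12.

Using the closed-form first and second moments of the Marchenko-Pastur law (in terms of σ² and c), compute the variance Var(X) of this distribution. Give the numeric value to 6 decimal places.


Recall the MP moments m_1 = E[X] = σ² and m_2 = E[X²] = σ⁴ (1 + c).
m_1 = E[X] = σ² = 12, so m_1² = 144.
m_2 = E[X²] = σ⁴ (1 + c) = 144 · (1 + 0.084746) = 144 · 1.084746 = 156.203390.
(Note m_2 − m_1² simplifies to c · σ⁴ = 0.084746 · 144.)

Var(X) = m_2 − m_1² = 156.203390 − 144 = 12.203390.


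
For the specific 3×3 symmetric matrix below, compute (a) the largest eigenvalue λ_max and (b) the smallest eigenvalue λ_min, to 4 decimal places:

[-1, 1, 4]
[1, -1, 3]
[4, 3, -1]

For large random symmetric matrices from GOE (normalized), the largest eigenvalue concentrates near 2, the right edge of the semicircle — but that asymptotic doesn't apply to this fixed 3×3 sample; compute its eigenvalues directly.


Since M is real symmetric, all three eigenvalues are real; they are the roots of det(λI − M) = λ³ − (tr M) λ² + s λ − det M, where s is the sum of the principal 2×2 minors.
tr M = -1 + (-1) + (-1) = -3.
s = ((-1)·(-1) − 1²) + ((-1)·(-1) − 4²) + ((-1)·(-1) − 3²) = 0 + (-15) + (-8) = -23.
det M (expand along row 1) = (-1)·(-8) − 1·(-13) + 4·7 = 49.
Characteristic polynomial: λ³ + 3λ² − 23λ − 49 = 0.
Substitute λ = y + (tr M)/3 = y − 1.000000 to remove the quadratic term: y³ + p·y + q = 0 with p = s − (tr M)²/3 = -26.000000 and q = −2(tr M)³/27 + (tr M)·s/3 − det M = -24.000000.
Three real roots ⇒ use the trigonometric (Viète) form: r = 2√(−p/3) = 5.887841, φ = arccos(3q/(p·r)) = arccos(0.470330) = 1.081131 rad.
y_k = r·cos(φ/3 − 2πk/3) for k = 0, 1, 2 gives y = 5.509629, -0.956762, -4.552867.
λ_k = y_k − 1.000000 gives λ = 4.5096, -1.9568, -5.5529 (check: the sum is -3.0000 = tr M).

Hence λ_max = 4.5096 and λ_min = -5.5529.


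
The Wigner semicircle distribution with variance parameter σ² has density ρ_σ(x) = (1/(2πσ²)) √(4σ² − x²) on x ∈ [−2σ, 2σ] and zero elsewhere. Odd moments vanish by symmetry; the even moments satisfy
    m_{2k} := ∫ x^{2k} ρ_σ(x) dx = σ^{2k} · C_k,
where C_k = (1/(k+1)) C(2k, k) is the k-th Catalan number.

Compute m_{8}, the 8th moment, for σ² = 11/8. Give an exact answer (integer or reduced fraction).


By the scaled semicircle moment identity, m_{2k} = σ^{2k} · C_k with k = 4.
C_4 = (1/(k+1)) · C(2k, k) = (1/5) · C(8, 4) = (1/5) · 70 = 14.
σ^{2k} = (σ²)^k = (11/8)^4 = 14641/4096.

Therefore m_{8} = σ^{8} · C_4 = (14641/4096) · 14 = 102487/2048.


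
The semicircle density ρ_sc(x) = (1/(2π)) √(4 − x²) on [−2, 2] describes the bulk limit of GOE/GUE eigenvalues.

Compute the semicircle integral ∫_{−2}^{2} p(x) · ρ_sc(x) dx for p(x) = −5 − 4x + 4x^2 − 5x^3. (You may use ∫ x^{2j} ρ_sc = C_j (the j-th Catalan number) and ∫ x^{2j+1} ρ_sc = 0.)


Write p(x) = Σ a_i x^i, split into monomials and integrate each against ρ_sc separately.
Using ∫ x^{2j} ρ_sc = C_j = (1/(j+1)) C(2j, j) (Catalan numbers) and ∫ x^{2j+1} ρ_sc = 0 (odd monomials vanish by symmetry):
  i = 0 (even): a_0 · C_{0} = -5 · 1 = -5
  i = 1 (odd): ∫ x^1 ρ_sc = 0 (vanishes)
  i = 2 (even): a_2 · C_{1} = 4 · 1 = 4
  i = 3 (odd): ∫ x^3 ρ_sc = 0 (vanishes)

Summing the contributions: ∫_{−2}^{2} p(x) ρ_sc(x) dx = (-5) + 4 = -1.


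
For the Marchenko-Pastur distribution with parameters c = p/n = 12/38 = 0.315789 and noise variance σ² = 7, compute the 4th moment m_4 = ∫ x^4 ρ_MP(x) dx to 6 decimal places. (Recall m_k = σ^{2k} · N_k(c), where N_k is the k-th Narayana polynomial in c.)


E[X⁴] = σ⁸ (1 + 6c + 6c² + c³) (fourth MP moment). With σ² = 7 (so σ⁸ = 2401) and c = 12/38 = 0.315789: E[X⁴] = 2401 · (1 + 6·0.315789 + 6·(0.315789)² + (0.315789)³) = 2401 · 3.524566.

So E[X^4] = 8462.483598.


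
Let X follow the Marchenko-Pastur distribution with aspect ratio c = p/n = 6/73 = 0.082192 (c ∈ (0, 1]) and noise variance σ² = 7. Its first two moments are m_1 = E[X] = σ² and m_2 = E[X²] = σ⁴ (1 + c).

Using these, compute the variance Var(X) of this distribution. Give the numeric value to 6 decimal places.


m_1 = E[X] = σ² = 7, so m_1² = 49.
m_2 = E[X²] = σ⁴ (1 + c) = 49 · (1 + 0.082192) = 49 · 1.082192 = 53.027397.
(Note m_2 − m_1² simplifies to c · σ⁴ = 0.082192 · 49.)

Var(X) = m_2 − m_1² = 53.027397 − 49 = 4.027397.


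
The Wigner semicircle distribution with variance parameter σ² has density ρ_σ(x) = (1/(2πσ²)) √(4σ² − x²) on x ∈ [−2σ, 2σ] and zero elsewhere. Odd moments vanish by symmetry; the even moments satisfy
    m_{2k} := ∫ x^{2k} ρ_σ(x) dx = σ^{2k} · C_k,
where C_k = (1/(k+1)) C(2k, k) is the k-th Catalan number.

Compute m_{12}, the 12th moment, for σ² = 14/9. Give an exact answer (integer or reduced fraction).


By the scaled semicircle moment identity, m_{2k} = σ^{2k} · C_k with k = 6.
C_6 = (1/(k+1)) · C(2k, k) = (1/7) · C(12, 6) = (1/7) · 924 = 132.
σ^{2k} = (σ²)^k = (14/9)^6 = 7529536/531441.

Therefore m_{12} = σ^{12} · C_6 = (7529536/531441) · 132 = 331299584/177147.


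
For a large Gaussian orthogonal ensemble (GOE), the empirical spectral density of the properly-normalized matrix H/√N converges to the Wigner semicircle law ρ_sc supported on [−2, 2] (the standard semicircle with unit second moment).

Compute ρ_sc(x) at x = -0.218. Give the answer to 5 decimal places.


ρ_sc(x) = (1/(2π)) √(4 − x²). With x = -0.218:
  4 − x² = 4 − (-0.218)² = 4 − 0.047524 = 3.952476.
  √(4 − x²) = 1.988083.
  1/(2π) = 0.159155.
  ρ_sc(-0.218) = 0.159155 · 1.988083 = 0.316413.

Rounded to 5 decimal places: ρ_sc(-0.218) ≈ 0.31641.


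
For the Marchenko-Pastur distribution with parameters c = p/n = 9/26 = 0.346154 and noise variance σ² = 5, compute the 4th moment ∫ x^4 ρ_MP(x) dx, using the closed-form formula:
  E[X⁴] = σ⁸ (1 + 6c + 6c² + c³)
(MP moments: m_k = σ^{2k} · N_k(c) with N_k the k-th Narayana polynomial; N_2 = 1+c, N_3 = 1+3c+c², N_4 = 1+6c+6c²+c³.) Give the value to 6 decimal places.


E[X⁴] = σ⁸ (1 + 6c + 6c² + c³) (fourth MP moment). With σ² = 5 (so σ⁸ = 625) and c = 9/26 = 0.346154: E[X⁴] = 625 · (1 + 6·0.346154 + 6·(0.346154)² + (0.346154)³) = 625 · 3.837335.

So E[X^4] = 2398.334376.


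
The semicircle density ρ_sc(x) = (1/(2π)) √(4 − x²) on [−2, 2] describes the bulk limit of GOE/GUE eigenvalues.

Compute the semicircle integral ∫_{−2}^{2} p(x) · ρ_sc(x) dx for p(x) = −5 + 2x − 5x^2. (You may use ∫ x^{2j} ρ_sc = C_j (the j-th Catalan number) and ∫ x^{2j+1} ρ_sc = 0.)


Write p(x) = Σ a_i x^i, split into monomials and integrate each against ρ_sc separately.
Using ∫ x^{2j} ρ_sc = C_j = (1/(j+1)) C(2j, j) (Catalan numbers) and ∫ x^{2j+1} ρ_sc = 0 (odd monomials vanish by symmetry):
  i = 0 (even): a_0 · C_{0} = -5 · 1 = -5
  i = 1 (odd): ∫ x^1 ρ_sc = 0 (vanishes)
  i = 2 (even): a_2 · C_{1} = -5 · 1 = -5

Summing the contributions: ∫_{−2}^{2} p(x) ρ_sc(x) dx = (-5) + (-5) = -10.


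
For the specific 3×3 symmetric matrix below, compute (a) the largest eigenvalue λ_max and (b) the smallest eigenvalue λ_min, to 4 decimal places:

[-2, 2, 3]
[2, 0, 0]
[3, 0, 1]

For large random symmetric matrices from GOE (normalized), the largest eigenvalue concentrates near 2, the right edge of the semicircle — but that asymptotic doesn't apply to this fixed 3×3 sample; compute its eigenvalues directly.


Since M is real symmetric, all three eigenvalues are real; they are the roots of det(λI − M) = λ³ − (tr M) λ² + s λ − det M, where s is the sum of the principal 2×2 minors.
tr M = -2 + 0 + 1 = -1.
s = ((-2)·0 − 2²) + ((-2)·1 − 3²) + (0·1 − 0²) = -4 + (-11) + 0 = -15.
det M (expand along row 1) = (-2)·0 − 2·2 + 3·0 = -4.
Characteristic polynomial: λ³ + λ² − 15λ + 4 = 0.
Substitute λ = y + (tr M)/3 = y − 0.333333 to remove the quadratic term: y³ + p·y + q = 0 with p = s − (tr M)²/3 = -15.333333 and q = −2(tr M)³/27 + (tr M)·s/3 − det M = 9.074074.
Three real roots ⇒ use the trigonometric (Viète) form: r = 2√(−p/3) = 4.521553, φ = arccos(3q/(p·r)) = arccos(-0.392644) = 1.974301 rad.
y_k = r·cos(φ/3 − 2πk/3) for k = 0, 1, 2 gives y = 3.577252, 0.606325, -4.183576.
λ_k = y_k − 0.333333 gives λ = 3.2439, 0.2730, -4.5169 (check: the sum is -1.0000 = tr M).

Hence λ_max = 3.2439 and λ_min = -4.5169.


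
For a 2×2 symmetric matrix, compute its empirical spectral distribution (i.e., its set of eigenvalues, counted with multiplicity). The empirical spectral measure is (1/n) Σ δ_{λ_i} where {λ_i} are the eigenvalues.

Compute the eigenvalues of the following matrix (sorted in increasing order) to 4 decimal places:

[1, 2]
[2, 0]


Since M is real symmetric, both eigenvalues are real; they are the roots of det(λI − M) = λ² − (tr M) λ + det M.
tr M = 1 + 0 = 1.
det M = 1·0 − 2² = 0 − 4 = -4.
Characteristic polynomial: λ² − λ − 4 = 0.
Discriminant Δ = (tr M)² − 4·det M = 1 − (-16) = 17; √Δ = 4.123106.
λ = (tr M ± √Δ)/2 = (1 ± 4.123106)/2, giving (tr M − √Δ)/2 = -1.5616 and (tr M + √Δ)/2 = 2.5616.

Eigenvalues sorted in increasing order: [-1.5616, 2.5616].


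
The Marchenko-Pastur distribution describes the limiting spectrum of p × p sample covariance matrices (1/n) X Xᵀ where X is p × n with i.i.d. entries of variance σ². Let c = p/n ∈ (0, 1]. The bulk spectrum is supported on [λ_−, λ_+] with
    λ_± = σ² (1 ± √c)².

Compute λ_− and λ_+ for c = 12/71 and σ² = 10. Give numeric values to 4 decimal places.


c = 12/71 = 0.169014; √c = 0.411113.
λ_− = σ² (1 − √c)² = 10 · (1 − 0.411113)² = 10 · (0.588887)² = 3.467876.
λ_+ = σ² (1 + √c)² = 10 · (1 + 0.411113)² = 10 · (1.411113)² = 19.912405.

Rounded to 4 decimal places: λ_− ≈ 3.4679, λ_+ ≈ 19.9124.


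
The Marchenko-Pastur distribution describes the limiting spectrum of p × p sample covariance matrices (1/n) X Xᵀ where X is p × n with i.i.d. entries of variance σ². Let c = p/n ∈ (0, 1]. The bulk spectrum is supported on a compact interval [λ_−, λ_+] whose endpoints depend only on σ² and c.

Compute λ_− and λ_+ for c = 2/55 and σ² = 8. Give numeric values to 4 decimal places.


c = 2/55 = 0.036364; √c = 0.190693.
λ_− = σ² (1 − √c)² = 8 · (1 − 0.190693)² = 8 · (0.809307)² = 5.239829.
λ_+ = σ² (1 + √c)² = 8 · (1 + 0.190693)² = 8 · (1.190693)² = 11.341989.

Rounded to 4 decimal places: λ_− ≈ 5.2398, λ_+ ≈ 11.3420.


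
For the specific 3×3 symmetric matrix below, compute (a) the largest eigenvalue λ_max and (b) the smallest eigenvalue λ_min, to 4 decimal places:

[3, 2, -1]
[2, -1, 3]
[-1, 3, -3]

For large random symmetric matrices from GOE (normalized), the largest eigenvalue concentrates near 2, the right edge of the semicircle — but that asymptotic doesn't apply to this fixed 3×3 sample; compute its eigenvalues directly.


Since M is real symmetric, all three eigenvalues are real; they are the roots of det(λI − M) = λ³ − (tr M) λ² + s λ − det M, where s is the sum of the principal 2×2 minors.
tr M = 3 + (-1) + (-3) = -1.
s = (3·(-1) − 2²) + (3·(-3) − (-1)²) + ((-1)·(-3) − 3²) = -7 + (-10) + (-6) = -23.
det M (expand along row 1) = 3·(-6) − 2·(-3) + (-1)·5 = -17.
Characteristic polynomial: λ³ + λ² − 23λ + 17 = 0.
Substitute λ = y + (tr M)/3 = y − 0.333333 to remove the quadratic term: y³ + p·y + q = 0 with p = s − (tr M)²/3 = -23.333333 and q = −2(tr M)³/27 + (tr M)·s/3 − det M = 24.740741.
Three real roots ⇒ use the trigonometric (Viète) form: r = 2√(−p/3) = 5.577734, φ = arccos(3q/(p·r)) = arccos(-0.570295) = 2.177661 rad.
y_k = r·cos(φ/3 − 2πk/3) for k = 0, 1, 2 gives y = 4.171648, 1.120630, -5.292278.
λ_k = y_k − 0.333333 gives λ = 3.8383, 0.7873, -5.6256 (check: the sum is -1.0000 = tr M).

Hence λ_max = 3.8383 and λ_min = -5.6256.


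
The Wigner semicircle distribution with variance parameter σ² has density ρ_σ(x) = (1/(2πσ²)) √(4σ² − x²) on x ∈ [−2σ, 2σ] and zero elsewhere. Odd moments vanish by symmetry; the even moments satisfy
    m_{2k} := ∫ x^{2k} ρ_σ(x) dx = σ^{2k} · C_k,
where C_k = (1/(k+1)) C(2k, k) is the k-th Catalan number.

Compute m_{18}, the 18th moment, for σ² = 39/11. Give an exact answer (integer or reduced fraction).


By the scaled semicircle moment identity, m_{2k} = σ^{2k} · C_k with k = 9.
C_9 = (1/(k+1)) · C(2k, k) = (1/10) · C(18, 9) = (1/10) · 48620 = 4862.
σ^{2k} = (σ²)^k = (39/11)^9 = 208728361158759/2357947691.

Therefore m_{18} = σ^{18} · C_9 = (208728361158759/2357947691) · 4862 = 92257935632171478/214358881.


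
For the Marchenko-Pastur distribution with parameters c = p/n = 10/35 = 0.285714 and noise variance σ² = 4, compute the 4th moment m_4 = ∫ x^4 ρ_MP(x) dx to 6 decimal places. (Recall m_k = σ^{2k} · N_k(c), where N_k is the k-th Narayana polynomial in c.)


E[X⁴] = σ⁸ (1 + 6c + 6c² + c³) (fourth MP moment). With σ² = 4 (so σ⁸ = 256) and c = 10/35 = 0.285714: E[X⁴] = 256 · (1 + 6·0.285714 + 6·(0.285714)² + (0.285714)³) = 256 · 3.227405.

So E[X^4] = 826.215743.


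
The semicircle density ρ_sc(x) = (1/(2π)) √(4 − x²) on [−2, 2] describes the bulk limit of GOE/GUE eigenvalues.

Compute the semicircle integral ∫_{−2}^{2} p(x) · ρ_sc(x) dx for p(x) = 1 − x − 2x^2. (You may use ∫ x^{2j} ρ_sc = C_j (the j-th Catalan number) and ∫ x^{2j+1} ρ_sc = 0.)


Write p(x) = Σ a_i x^i, split into monomials and integrate each against ρ_sc separately.
Using ∫ x^{2j} ρ_sc = C_j = (1/(j+1)) C(2j, j) (Catalan numbers) and ∫ x^{2j+1} ρ_sc = 0 (odd monomials vanish by symmetry):
  i = 0 (even): a_0 · C_{0} = 1 · 1 = 1
  i = 1 (odd): ∫ x^1 ρ_sc = 0 (vanishes)
  i = 2 (even): a_2 · C_{1} = -2 · 1 = -2

Summing the contributions: ∫_{−2}^{2} p(x) ρ_sc(x) dx = 1 + (-2) = -1.


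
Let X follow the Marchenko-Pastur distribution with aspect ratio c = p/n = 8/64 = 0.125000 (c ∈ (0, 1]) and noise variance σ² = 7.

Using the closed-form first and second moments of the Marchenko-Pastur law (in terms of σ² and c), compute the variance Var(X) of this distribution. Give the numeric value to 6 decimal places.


Recall the MP moments m_1 = E[X] = σ² and m_2 = E[X²] = σ⁴ (1 + c).
m_1 = E[X] = σ² = 7, so m_1² = 49.
m_2 = E[X²] = σ⁴ (1 + c) = 49 · (1 + 0.125000) = 49 · 1.125000 = 55.125000.
(Note m_2 − m_1² simplifies to c · σ⁴ = 0.125000 · 49.)

Var(X) = m_2 − m_1² = 55.125000 − 49 = 6.125000.


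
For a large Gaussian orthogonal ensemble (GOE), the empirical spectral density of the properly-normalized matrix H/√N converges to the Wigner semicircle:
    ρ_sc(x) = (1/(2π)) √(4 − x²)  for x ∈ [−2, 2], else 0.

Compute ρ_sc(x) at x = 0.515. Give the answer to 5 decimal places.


ρ_sc(x) = (1/(2π)) √(4 − x²). With x = 0.515:
  4 − x² = 4 − (0.515)² = 4 − 0.265225 = 3.734775.
  √(4 − x²) = 1.932557.
  1/(2π) = 0.159155.
  ρ_sc(0.515) = 0.159155 · 1.932557 = 0.307576.

Rounded to 5 decimal places: ρ_sc(0.515) ≈ 0.30758.


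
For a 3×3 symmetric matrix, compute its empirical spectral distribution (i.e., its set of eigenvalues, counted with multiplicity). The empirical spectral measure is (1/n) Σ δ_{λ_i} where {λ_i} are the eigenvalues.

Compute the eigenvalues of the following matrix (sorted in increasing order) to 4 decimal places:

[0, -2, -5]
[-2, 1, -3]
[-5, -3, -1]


Since M is real symmetric, all three eigenvalues are real; they are the roots of det(λI − M) = λ³ − (tr M) λ² + s λ − det M, where s is the sum of the principal 2×2 minors.
tr M = 0 + 1 + (-1) = 0.
s = (0·1 − (-2)²) + (0·(-1) − (-5)²) + (1·(-1) − (-3)²) = -4 + (-25) + (-10) = -39.
det M (expand along row 1) = 0·(-10) − (-2)·(-13) + (-5)·11 = -81.
Characteristic polynomial: λ³ − 39λ + 81 = 0.
Substitute λ = y + (tr M)/3 = y + 0.000000 to remove the quadratic term: y³ + p·y + q = 0 with p = s − (tr M)²/3 = -39.000000 and q = −2(tr M)³/27 + (tr M)·s/3 − det M = 81.000000.
Three real roots ⇒ use the trigonometric (Viète) form: r = 2√(−p/3) = 7.211103, φ = arccos(3q/(p·r)) = arccos(-0.864052) = 2.614061 rad.
y_k = r·cos(φ/3 − 2πk/3) for k = 0, 1, 2 gives y = 4.642445, 2.457457, -7.099902.
λ_k = y_k + 0.000000 gives λ = 4.6424, 2.4575, -7.0999 (check: the sum is 0.0000 = tr M).

Eigenvalues sorted in increasing order: [-7.0999, 2.4575, 4.6424].


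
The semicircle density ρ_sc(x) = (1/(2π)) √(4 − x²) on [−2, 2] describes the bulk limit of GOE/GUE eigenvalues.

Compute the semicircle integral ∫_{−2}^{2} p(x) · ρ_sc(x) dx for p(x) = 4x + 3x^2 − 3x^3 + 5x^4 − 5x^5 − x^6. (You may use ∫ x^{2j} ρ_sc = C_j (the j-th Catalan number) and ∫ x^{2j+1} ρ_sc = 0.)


Write p(x) = Σ a_i x^i, split into monomials and integrate each against ρ_sc separately.
Using ∫ x^{2j} ρ_sc = C_j = (1/(j+1)) C(2j, j) (Catalan numbers) and ∫ x^{2j+1} ρ_sc = 0 (odd monomials vanish by symmetry):
  i = 1 (odd): ∫ x^1 ρ_sc = 0 (vanishes)
  i = 2 (even): a_2 · C_{1} = 3 · 1 = 3
  i = 3 (odd): ∫ x^3 ρ_sc = 0 (vanishes)
  i = 4 (even): a_4 · C_{2} = 5 · 2 = 10
  i = 5 (odd): ∫ x^5 ρ_sc = 0 (vanishes)
  i = 6 (even): a_6 · C_{3} = -1 · 5 = -5

Summing the contributions: ∫_{−2}^{2} p(x) ρ_sc(x) dx = 3 + 10 + (-5) = 8.


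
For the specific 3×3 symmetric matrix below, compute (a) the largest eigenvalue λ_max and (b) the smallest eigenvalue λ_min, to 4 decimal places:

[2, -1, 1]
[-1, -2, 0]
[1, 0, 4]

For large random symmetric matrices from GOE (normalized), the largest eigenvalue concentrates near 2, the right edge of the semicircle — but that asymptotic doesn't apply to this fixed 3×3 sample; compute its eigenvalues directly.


Since M is real symmetric, all three eigenvalues are real; they are the roots of det(λI − M) = λ³ − (tr M) λ² + s λ − det M, where s is the sum of the principal 2×2 minors.
tr M = 2 + (-2) + 4 = 4.
s = (2·(-2) − (-1)²) + (2·4 − 1²) + ((-2)·4 − 0²) = -5 + 7 + (-8) = -6.
det M (expand along row 1) = 2·(-8) − (-1)·(-4) + 1·2 = -18.
Characteristic polynomial: λ³ − 4λ² − 6λ + 18 = 0.
Substitute λ = y + (tr M)/3 = y + 1.333333 to remove the quadratic term: y³ + p·y + q = 0 with p = s − (tr M)²/3 = -11.333333 and q = −2(tr M)³/27 + (tr M)·s/3 − det M = 5.259259.
Three real roots ⇒ use the trigonometric (Viète) form: r = 2√(−p/3) = 3.887301, φ = arccos(3q/(p·r)) = arccos(-0.358129) = 1.937060 rad.
y_k = r·cos(φ/3 − 2πk/3) for k = 0, 1, 2 gives y = 3.104736, 0.473414, -3.578150.
λ_k = y_k + 1.333333 gives λ = 4.4381, 1.8067, -2.2448 (check: the sum is 4.0000 = tr M).

Hence λ_max = 4.4381 and λ_min = -2.2448.


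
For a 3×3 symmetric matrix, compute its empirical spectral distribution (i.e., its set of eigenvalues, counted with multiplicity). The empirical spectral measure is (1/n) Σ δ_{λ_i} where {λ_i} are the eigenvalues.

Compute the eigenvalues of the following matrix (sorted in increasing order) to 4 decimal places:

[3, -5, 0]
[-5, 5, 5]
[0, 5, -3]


Since M is real symmetric, all three eigenvalues are real; they are the roots of det(λI − M) = λ³ − (tr M) λ² + s λ − det M, where s is the sum of the principal 2×2 minors.
tr M = 3 + 5 + (-3) = 5.
s = (3·5 − (-5)²) + (3·(-3) − 0²) + (5·(-3) − 5²) = -10 + (-9) + (-40) = -59.
det M (expand along row 1) = 3·(-40) − (-5)·15 + 0·(-25) = -45.
Characteristic polynomial: λ³ − 5λ² − 59λ + 45 = 0.
Substitute λ = y + (tr M)/3 = y + 1.666667 to remove the quadratic term: y³ + p·y + q = 0 with p = s − (tr M)²/3 = -67.333333 and q = −2(tr M)³/27 + (tr M)·s/3 − det M = -62.592593.
Three real roots ⇒ use the trigonometric (Viète) form: r = 2√(−p/3) = 9.475114, φ = arccos(3q/(p·r)) = arccos(0.294327) = 1.272045 rad.
y_k = r·cos(φ/3 − 2πk/3) for k = 0, 1, 2 gives y = 8.636039, -0.942008, -7.694031.
λ_k = y_k + 1.666667 gives λ = 10.3027, 0.7247, -6.0274 (check: the sum is 5.0000 = tr M).

Eigenvalues sorted in increasing order: [-6.0274, 0.7247, 10.3027].


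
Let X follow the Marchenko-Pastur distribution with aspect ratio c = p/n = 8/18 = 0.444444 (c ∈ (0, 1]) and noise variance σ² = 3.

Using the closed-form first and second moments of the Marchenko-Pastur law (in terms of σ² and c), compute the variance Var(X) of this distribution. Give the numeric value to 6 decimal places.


Recall the MP moments m_1 = E[X] = σ² and m_2 = E[X²] = σ⁴ (1 + c).
m_1 = E[X] = σ² = 3, so m_1² = 9.
m_2 = E[X²] = σ⁴ (1 + c) = 9 · (1 + 0.444444) = 9 · 1.444444 = 13.000000.
(Note m_2 − m_1² simplifies to c · σ⁴ = 0.444444 · 9.)

Var(X) = m_2 − m_1² = 13.000000 − 9 = 4.000000.


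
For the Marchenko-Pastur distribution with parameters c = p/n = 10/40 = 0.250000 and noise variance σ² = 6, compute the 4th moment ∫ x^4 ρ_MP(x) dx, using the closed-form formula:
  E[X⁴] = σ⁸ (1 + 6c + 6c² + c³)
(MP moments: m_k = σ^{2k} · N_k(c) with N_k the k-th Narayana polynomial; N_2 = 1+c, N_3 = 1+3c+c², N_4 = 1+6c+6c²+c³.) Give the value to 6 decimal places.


E[X⁴] = σ⁸ (1 + 6c + 6c² + c³) (fourth MP moment). With σ² = 6 (so σ⁸ = 1296) and c = 10/40 = 0.250000: E[X⁴] = 1296 · (1 + 6·0.250000 + 6·(0.250000)² + (0.250000)³) = 1296 · 2.890625.

So E[X^4] = 3746.250000.


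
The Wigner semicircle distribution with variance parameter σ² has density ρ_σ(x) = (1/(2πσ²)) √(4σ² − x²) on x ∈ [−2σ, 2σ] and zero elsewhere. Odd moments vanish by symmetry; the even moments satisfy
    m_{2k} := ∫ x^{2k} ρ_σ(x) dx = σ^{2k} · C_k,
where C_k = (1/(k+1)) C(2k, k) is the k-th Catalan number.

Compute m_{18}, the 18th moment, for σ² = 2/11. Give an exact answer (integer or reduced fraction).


By the scaled semicircle moment identity, m_{2k} = σ^{2k} · C_k with k = 9.
C_9 = (1/(k+1)) · C(2k, k) = (1/10) · C(18, 9) = (1/10) · 48620 = 4862.
σ^{2k} = (σ²)^k = (2/11)^9 = 512/2357947691.

Therefore m_{18} = σ^{18} · C_9 = (512/2357947691) · 4862 = 226304/214358881.


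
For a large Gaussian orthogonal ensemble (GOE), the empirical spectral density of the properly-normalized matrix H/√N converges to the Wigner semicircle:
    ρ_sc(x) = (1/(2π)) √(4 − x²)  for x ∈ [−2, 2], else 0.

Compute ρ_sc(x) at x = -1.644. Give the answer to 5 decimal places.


ρ_sc(x) = (1/(2π)) √(4 − x²). With x = -1.644:
  4 − x² = 4 − (-1.644)² = 4 − 2.702736 = 1.297264.
  √(4 − x²) = 1.138975.
  1/(2π) = 0.159155.
  ρ_sc(-1.644) = 0.159155 · 1.138975 = 0.181273.

Rounded to 5 decimal places: ρ_sc(-1.644) ≈ 0.18127.


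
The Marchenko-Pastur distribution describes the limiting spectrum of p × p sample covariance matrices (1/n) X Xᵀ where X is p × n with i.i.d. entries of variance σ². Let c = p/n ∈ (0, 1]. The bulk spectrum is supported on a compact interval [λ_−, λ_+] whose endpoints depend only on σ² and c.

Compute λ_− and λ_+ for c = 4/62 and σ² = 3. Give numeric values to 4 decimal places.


c = 4/62 = 0.064516; √c = 0.254000.
λ_− = σ² (1 − √c)² = 3 · (1 − 0.254000)² = 3 · (0.746000)² = 1.669547.
λ_+ = σ² (1 + √c)² = 3 · (1 + 0.254000)² = 3 · (1.254000)² = 4.717550.

Rounded to 4 decimal places: λ_− ≈ 1.6695, λ_+ ≈ 4.7175.


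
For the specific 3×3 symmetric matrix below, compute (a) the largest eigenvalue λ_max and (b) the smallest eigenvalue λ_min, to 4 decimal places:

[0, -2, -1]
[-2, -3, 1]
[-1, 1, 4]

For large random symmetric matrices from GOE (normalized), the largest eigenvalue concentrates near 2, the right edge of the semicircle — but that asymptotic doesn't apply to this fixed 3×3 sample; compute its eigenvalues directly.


Since M is real symmetric, all three eigenvalues are real; they are the roots of det(λI − M) = λ³ − (tr M) λ² + s λ − det M, where s is the sum of the principal 2×2 minors.
tr M = 0 + (-3) + 4 = 1.
s = (0·(-3) − (-2)²) + (0·4 − (-1)²) + ((-3)·4 − 1²) = -4 + (-1) + (-13) = -18.
det M (expand along row 1) = 0·(-13) − (-2)·(-7) + (-1)·(-5) = -9.
Characteristic polynomial: λ³ − λ² − 18λ + 9 = 0.
Substitute λ = y + (tr M)/3 = y + 0.333333 to remove the quadratic term: y³ + p·y + q = 0 with p = s − (tr M)²/3 = -18.333333 and q = −2(tr M)³/27 + (tr M)·s/3 − det M = 2.925926.
Three real roots ⇒ use the trigonometric (Viète) form: r = 2√(−p/3) = 4.944132, φ = arccos(3q/(p·r)) = arccos(-0.096840) = 1.667788 rad.
y_k = r·cos(φ/3 − 2πk/3) for k = 0, 1, 2 gives y = 4.199597, 0.159819, -4.359416.
λ_k = y_k + 0.333333 gives λ = 4.5329, 0.4932, -4.0261 (check: the sum is 1.0000 = tr M).

Hence λ_max = 4.5329 and λ_min = -4.0261.


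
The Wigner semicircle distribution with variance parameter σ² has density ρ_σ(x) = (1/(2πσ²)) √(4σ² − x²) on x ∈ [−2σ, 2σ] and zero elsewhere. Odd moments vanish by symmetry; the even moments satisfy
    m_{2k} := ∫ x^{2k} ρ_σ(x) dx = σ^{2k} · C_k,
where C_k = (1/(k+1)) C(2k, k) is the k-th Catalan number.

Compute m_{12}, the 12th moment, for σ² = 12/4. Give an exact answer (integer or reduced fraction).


By the scaled semicircle moment identity, m_{2k} = σ^{2k} · C_k with k = 6.
C_6 = (1/(k+1)) · C(2k, k) = (1/7) · C(12, 6) = (1/7) · 924 = 132.
σ^{2k} = (σ²)^k = (12/4)^6 = 729.

Therefore m_{12} = σ^{12} · C_6 = 729 · 132 = 96228.


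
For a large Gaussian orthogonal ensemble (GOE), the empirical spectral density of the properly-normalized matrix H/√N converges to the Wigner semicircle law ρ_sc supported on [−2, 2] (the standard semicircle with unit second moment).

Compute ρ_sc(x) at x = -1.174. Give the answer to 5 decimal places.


ρ_sc(x) = (1/(2π)) √(4 − x²). With x = -1.174:
  4 − x² = 4 − (-1.174)² = 4 − 1.378276 = 2.621724.
  √(4 − x²) = 1.619174.
  1/(2π) = 0.159155.
  ρ_sc(-1.174) = 0.159155 · 1.619174 = 0.257700.

Rounded to 5 decimal places: ρ_sc(-1.174) ≈ 0.25770.
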